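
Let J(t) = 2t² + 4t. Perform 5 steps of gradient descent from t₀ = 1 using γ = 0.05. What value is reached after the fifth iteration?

-0.34464

J′(t) = 4t + 4
t₁ = 1 − 0.05·8 = 0.6
t₂ = 0.6 − 0.05·6.4 = 0.28
t₃ = 0.28 − 0.05·5.12 = 0.024
t₄ = 0.024 − 0.05·4.096 = -0.1808
t₅ = -0.1808 − 0.05·3.2768 = -0.34464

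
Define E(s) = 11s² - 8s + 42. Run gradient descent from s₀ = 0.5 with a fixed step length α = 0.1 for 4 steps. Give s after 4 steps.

E′(s) = 22s - 8
Step 1: E′(0.5) = 3; s₁ = 0.5 − 0.1·3 = 0.2
Step 2: E′(0.2) = -3.6; s₂ = 0.2 − 0.1·(-3.6) = 0.56
Step 3: E′(0.56) = 4.32; s₃ = 0.56 − 0.1·4.32 = 0.128
Step 4: E′(0.128) = -5.184; s₄ = 0.128 − 0.1·(-5.184) = 0.6464

0.6464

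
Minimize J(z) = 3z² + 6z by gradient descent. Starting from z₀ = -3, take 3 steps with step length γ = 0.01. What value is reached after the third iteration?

J′(z) = 6z + 6
z₁ = -3 − 0.01·(-12) = -2.88
z₂ = -2.88 − 0.01·(-11.28) = -2.7672
z₃ = -2.7672 − 0.01·(-10.6032) = -2.661168

-2.661168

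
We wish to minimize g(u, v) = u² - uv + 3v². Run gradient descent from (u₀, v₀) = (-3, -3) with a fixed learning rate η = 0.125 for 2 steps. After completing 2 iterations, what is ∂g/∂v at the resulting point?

-1.546875

∇g = (2u - v, -u + 6v)
(u₁, v₁) = (-3, -3) − 0.125·(-3, -15) = (-2.625, -1.125)
(u₂, v₂) = (-2.625, -1.125) − 0.125·(-4.125, -4.125) = (-2.109375, -0.609375)
∂g/∂v at (-2.109375, -0.609375) = -1.546875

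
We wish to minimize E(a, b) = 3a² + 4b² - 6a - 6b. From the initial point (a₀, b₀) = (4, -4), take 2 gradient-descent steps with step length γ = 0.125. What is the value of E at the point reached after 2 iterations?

-5.14453125

∇E = (6a - 6, 8b - 6)
(a₁, b₁) = (4, -4) − 0.125·(18, -38) = (1.75, 0.75)
(a₂, b₂) = (1.75, 0.75) − 0.125·(4.5, 0) = (1.1875, 0.75)
E(1.1875, 0.75) = -5.14453125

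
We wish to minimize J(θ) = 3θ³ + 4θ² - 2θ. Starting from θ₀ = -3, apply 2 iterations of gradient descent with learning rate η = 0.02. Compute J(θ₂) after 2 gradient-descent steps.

-619.239790334776

J′(θ) = 9θ² + 8θ - 2
θ₁ = -3 − 0.02·55 = -4.1
θ₂ = -4.1 − 0.02·116.49 = -6.4298
J(-6.4298) = -619.239790334776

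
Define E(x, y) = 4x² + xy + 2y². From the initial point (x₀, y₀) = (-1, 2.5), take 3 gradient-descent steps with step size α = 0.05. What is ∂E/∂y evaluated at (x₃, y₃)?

∇E = (8x + y, x + 4y)
Step 1: at (-1, 2.5), ∇E = (-5.5, 9) → (-1, 2.5) − 0.05·(-5.5, 9) = (-0.725, 2.05)
Step 2: at (-0.725, 2.05), ∇E = (-3.75, 7.475) → (-0.725, 2.05) − 0.05·(-3.75, 7.475) = (-0.5375, 1.67625)
Step 3: at (-0.5375, 1.67625), ∇E = (-2.62375, 6.1675) → (-0.5375, 1.67625) − 0.05·(-2.62375, 6.1675) = (-0.4063125, 1.367875)
∂E/∂y at (-0.4063125, 1.367875) = 5.0651875

5.0651875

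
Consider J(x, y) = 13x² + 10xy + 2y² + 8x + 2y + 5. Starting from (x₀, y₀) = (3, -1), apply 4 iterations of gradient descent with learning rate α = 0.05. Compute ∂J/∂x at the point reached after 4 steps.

∇J = (26x + 10y + 8, 10x + 4y + 2)
(x₁, y₁) = (3, -1) − 0.05·(76, 28) = (-0.8, -2.4)
(x₂, y₂) = (-0.8, -2.4) − 0.05·(-36.8, -15.6) = (1.04, -1.62)
(x₃, y₃) = (1.04, -1.62) − 0.05·(18.84, 5.92) = (0.098, -1.916)
(x₄, y₄) = (0.098, -1.916) − 0.05·(-8.612, -4.684) = (0.5286, -1.6818)
∂J/∂x at (0.5286, -1.6818) = 4.9256

4.9256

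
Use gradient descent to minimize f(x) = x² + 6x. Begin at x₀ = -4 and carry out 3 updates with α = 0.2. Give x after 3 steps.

f′(x) = 2x + 6
x₁ = -4 − 0.2·(-2) = -3.6
x₂ = -3.6 − 0.2·(-1.2) = -3.36
x₃ = -3.36 − 0.2·(-0.72) = -3.216

-3.216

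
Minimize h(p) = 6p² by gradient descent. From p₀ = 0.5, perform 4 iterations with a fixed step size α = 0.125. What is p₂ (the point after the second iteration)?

h′(p) = 12p
p₁ = 0.5 − 0.125·6 = -0.25
p₂ = -0.25 − 0.125·(-3) = 0.125

0.125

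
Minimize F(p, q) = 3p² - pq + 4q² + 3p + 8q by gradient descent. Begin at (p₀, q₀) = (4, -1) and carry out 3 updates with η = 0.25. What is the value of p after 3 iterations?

-1.8125

∇F = (6p - q + 3, -p + 8q + 8)
Step 1: at (4, -1), ∇F = (28, -4) → (4, -1) − 0.25·(28, -4) = (-3, 0)
Step 2: at (-3, 0), ∇F = (-15, 11) → (-3, 0) − 0.25·(-15, 11) = (0.75, -2.75)
Step 3: at (0.75, -2.75), ∇F = (10.25, -14.75) → (0.75, -2.75) − 0.25·(10.25, -14.75) = (-1.8125, 0.9375)
p = -1.8125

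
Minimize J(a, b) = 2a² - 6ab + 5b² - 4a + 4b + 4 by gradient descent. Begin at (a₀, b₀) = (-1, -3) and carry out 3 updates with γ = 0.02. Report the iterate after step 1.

∇J = (4a - 6b - 4, -6a + 10b + 4)
(a₁, b₁) = (-1, -3) − 0.02·(10, -20) = (-1.2, -2.6)

(-1.2, -2.6)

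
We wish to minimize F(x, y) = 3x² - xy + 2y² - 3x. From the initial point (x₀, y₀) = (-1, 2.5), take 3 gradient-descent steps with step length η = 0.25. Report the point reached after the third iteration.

∇F = (6x - y - 3, -x + 4y)
(x₁, y₁) = (-1, 2.5) − 0.25·(-11.5, 11) = (1.875, -0.25)
(x₂, y₂) = (1.875, -0.25) − 0.25·(8.5, -2.875) = (-0.25, 0.46875)
(x₃, y₃) = (-0.25, 0.46875) − 0.25·(-4.96875, 2.125) = (0.9921875, -0.0625)

(0.9921875, -0.0625)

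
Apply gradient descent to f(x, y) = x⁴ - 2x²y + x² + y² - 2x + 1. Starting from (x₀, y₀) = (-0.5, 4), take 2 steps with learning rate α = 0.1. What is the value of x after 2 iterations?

∇f = (4x³ - 4xy + 2x - 2, -2x² + 2y)
Step 1: at (-0.5, 4), ∇f = (4.5, 7.5) → (-0.5, 4) − 0.1·(4.5, 7.5) = (-0.95, 3.25)
Step 2: at (-0.95, 3.25), ∇f = (5.0205, 4.695) → (-0.95, 3.25) − 0.1·(5.0205, 4.695) = (-1.45205, 2.7805)
x = -1.45205

-1.45205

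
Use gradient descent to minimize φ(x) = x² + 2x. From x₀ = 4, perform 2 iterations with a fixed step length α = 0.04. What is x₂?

φ′(x) = 2x + 2
Step 1: φ′(4) = 10; x₁ = 4 − 0.04·10 = 3.6
Step 2: φ′(3.6) = 9.2; x₂ = 3.6 − 0.04·9.2 = 3.232

3.232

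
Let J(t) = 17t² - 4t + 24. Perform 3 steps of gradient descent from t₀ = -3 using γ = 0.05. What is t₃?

1.187

J′(t) = 34t - 4
Step 1: J′(-3) = -106; t₁ = -3 − 0.05·(-106) = 2.3
Step 2: J′(2.3) = 74.2; t₂ = 2.3 − 0.05·74.2 = -1.41
Step 3: J′(-1.41) = -51.94; t₃ = -1.41 − 0.05·(-51.94) = 1.187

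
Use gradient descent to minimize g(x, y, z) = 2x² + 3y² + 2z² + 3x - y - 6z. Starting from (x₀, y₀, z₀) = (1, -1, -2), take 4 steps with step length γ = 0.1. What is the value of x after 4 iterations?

∇g = (4x + 3, 6y - 1, 4z - 6)
(x₁, y₁, z₁) = (1, -1, -2) − 0.1·(7, -7, -14) = (0.3, -0.3, -0.6)
(x₂, y₂, z₂) = (0.3, -0.3, -0.6) − 0.1·(4.2, -2.8, -8.4) = (-0.12, -0.02, 0.24)
(x₃, y₃, z₃) = (-0.12, -0.02, 0.24) − 0.1·(2.52, -1.12, -5.04) = (-0.372, 0.092, 0.744)
(x₄, y₄, z₄) = (-0.372, 0.092, 0.744) − 0.1·(1.512, -0.448, -3.024) = (-0.5232, 0.1368, 1.0464)
x = -0.5232

-0.5232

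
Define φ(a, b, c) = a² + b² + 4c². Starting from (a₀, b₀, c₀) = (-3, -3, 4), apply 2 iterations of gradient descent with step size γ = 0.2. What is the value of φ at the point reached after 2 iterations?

∇φ = (2a, 2b, 8c)
Step 1: at (-3, -3, 4), ∇φ = (-6, -6, 32) → (-3, -3, 4) − 0.2·(-6, -6, 32) = (-1.8, -1.8, -2.4)
Step 2: at (-1.8, -1.8, -2.4), ∇φ = (-3.6, -3.6, -19.2) → (-1.8, -1.8, -2.4) − 0.2·(-3.6, -3.6, -19.2) = (-1.08, -1.08, 1.44)
φ(-1.08, -1.08, 1.44) = 10.6272

10.6272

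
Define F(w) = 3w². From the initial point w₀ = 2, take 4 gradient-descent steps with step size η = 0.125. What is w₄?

0.0078125

F′(w) = 6w
Step 1: F′(2) = 12; w₁ = 2 − 0.125·12 = 0.5
Step 2: F′(0.5) = 3; w₂ = 0.5 − 0.125·3 = 0.125
Step 3: F′(0.125) = 0.75; w₃ = 0.125 − 0.125·0.75 = 0.03125
Step 4: F′(0.03125) = 0.1875; w₄ = 0.03125 − 0.125·0.1875 = 0.0078125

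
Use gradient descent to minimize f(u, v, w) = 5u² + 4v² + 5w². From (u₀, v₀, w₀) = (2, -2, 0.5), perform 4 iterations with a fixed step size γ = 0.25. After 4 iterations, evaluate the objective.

560.6142578125

∇f = (10u, 8v, 10w)
Step 1: at (2, -2, 0.5), ∇f = (20, -16, 5) → (2, -2, 0.5) − 0.25·(20, -16, 5) = (-3, 2, -0.75)
Step 2: at (-3, 2, -0.75), ∇f = (-30, 16, -7.5) → (-3, 2, -0.75) − 0.25·(-30, 16, -7.5) = (4.5, -2, 1.125)
Step 3: at (4.5, -2, 1.125), ∇f = (45, -16, 11.25) → (4.5, -2, 1.125) − 0.25·(45, -16, 11.25) = (-6.75, 2, -1.6875)
Step 4: at (-6.75, 2, -1.6875), ∇f = (-67.5, 16, -16.875) → (-6.75, 2, -1.6875) − 0.25·(-67.5, 16, -16.875) = (10.125, -2, 2.53125)
f(10.125, -2, 2.53125) = 560.6142578125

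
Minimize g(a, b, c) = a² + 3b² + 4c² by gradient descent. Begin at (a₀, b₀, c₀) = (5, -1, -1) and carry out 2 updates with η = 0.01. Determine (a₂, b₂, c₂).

(4.802, -0.8836, -0.8464)

∇g = (2a, 6b, 8c)
Step 1: at (5, -1, -1), ∇g = (10, -6, -8) → (5, -1, -1) − 0.01·(10, -6, -8) = (4.9, -0.94, -0.92)
Step 2: at (4.9, -0.94, -0.92), ∇g = (9.8, -5.64, -7.36) → (4.9, -0.94, -0.92) − 0.01·(9.8, -5.64, -7.36) = (4.802, -0.8836, -0.8464)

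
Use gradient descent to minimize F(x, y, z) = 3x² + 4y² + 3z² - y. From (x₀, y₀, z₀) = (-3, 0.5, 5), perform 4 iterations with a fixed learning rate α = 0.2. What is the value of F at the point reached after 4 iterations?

-0.05279104

∇F = (6x, 8y - 1, 6z)
(x₁, y₁, z₁) = (-3, 0.5, 5) − 0.2·(-18, 3, 30) = (0.6, -0.1, -1)
(x₂, y₂, z₂) = (0.6, -0.1, -1) − 0.2·(3.6, -1.8, -6) = (-0.12, 0.26, 0.2)
(x₃, y₃, z₃) = (-0.12, 0.26, 0.2) − 0.2·(-0.72, 1.08, 1.2) = (0.024, 0.044, -0.04)
(x₄, y₄, z₄) = (0.024, 0.044, -0.04) − 0.2·(0.144, -0.648, -0.24) = (-0.0048, 0.1736, 0.008)
F(-0.0048, 0.1736, 0.008) = -0.05279104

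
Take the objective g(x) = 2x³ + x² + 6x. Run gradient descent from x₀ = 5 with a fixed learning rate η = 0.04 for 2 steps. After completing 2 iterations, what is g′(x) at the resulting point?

35.607541866496

g′(x) = 6x² + 2x + 6
Step 1: g′(5) = 166; x₁ = 5 − 0.04·166 = -1.64
Step 2: g′(-1.64) = 18.8576; x₂ = -1.64 − 0.04·18.8576 = -2.394304
g′(x) at (-2.394304) = 35.607541866496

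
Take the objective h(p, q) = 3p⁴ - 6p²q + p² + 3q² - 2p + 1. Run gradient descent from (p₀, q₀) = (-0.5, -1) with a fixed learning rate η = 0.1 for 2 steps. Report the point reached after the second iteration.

(0.27535, 0.0815)

∇h = (12p³ - 12pq + 2p - 2, -6p² + 6q)
Step 1: at (-0.5, -1), ∇h = (-10.5, -7.5) → (-0.5, -1) − 0.1·(-10.5, -7.5) = (0.55, -0.25)
Step 2: at (0.55, -0.25), ∇h = (2.7465, -3.315) → (0.55, -0.25) − 0.1·(2.7465, -3.315) = (0.27535, 0.0815)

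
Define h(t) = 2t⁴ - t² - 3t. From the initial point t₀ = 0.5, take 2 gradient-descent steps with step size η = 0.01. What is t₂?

0.55868984

h′(t) = 8t³ - 2t - 3
Step 1: h′(0.5) = -3; t₁ = 0.5 − 0.01·(-3) = 0.53
Step 2: h′(0.53) = -2.868984; t₂ = 0.53 − 0.01·(-2.868984) = 0.55868984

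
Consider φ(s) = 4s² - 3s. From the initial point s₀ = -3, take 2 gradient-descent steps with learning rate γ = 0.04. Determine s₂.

φ′(s) = 8s - 3
s₁ = -3 − 0.04·(-27) = -1.92
s₂ = -1.92 − 0.04·(-18.36) = -1.1856

-1.1856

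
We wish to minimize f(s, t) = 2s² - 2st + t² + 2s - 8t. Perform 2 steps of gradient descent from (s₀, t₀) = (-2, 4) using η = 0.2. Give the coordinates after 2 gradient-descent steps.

(1.04, 3.84)

∇f = (4s - 2t + 2, -2s + 2t - 8)
Step 1: at (-2, 4), ∇f = (-14, 4) → (-2, 4) − 0.2·(-14, 4) = (0.8, 3.2)
Step 2: at (0.8, 3.2), ∇f = (-1.2, -3.2) → (0.8, 3.2) − 0.2·(-1.2, -3.2) = (1.04, 3.84)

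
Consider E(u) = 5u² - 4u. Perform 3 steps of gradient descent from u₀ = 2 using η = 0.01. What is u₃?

1.5664

E′(u) = 10u - 4
Step 1: E′(2) = 16; u₁ = 2 − 0.01·16 = 1.84
Step 2: E′(1.84) = 14.4; u₂ = 1.84 − 0.01·14.4 = 1.696
Step 3: E′(1.696) = 12.96; u₃ = 1.696 − 0.01·12.96 = 1.5664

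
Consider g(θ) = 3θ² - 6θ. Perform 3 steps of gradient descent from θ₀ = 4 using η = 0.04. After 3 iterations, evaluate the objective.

2.202898071552

g′(θ) = 6θ - 6
Step 1: g′(4) = 18; θ₁ = 4 − 0.04·18 = 3.28
Step 2: g′(3.28) = 13.68; θ₂ = 3.28 − 0.04·13.68 = 2.7328
Step 3: g′(2.7328) = 10.3968; θ₃ = 2.7328 − 0.04·10.3968 = 2.316928
g(2.316928) = 2.202898071552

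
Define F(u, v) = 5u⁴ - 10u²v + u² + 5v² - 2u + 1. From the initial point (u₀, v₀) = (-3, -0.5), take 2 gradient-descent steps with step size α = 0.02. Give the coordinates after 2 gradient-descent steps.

(-237.8376064, 15.77472)

∇F = (20u³ - 20uv + 2u - 2, -10u² + 10v)
Step 1: at (-3, -0.5), ∇F = (-578, -95) → (-3, -0.5) − 0.02·(-578, -95) = (8.56, 1.4)
Step 2: at (8.56, 1.4), ∇F = (12319.88032, -718.736) → (8.56, 1.4) − 0.02·(12319.88032, -718.736) = (-237.8376064, 15.77472)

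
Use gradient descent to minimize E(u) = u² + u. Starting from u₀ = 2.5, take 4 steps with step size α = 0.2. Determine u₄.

-0.1112

E′(u) = 2u + 1
u₁ = 2.5 − 0.2·6 = 1.3
u₂ = 1.3 − 0.2·3.6 = 0.58
u₃ = 0.58 − 0.2·2.16 = 0.148
u₄ = 0.148 − 0.2·1.296 = -0.1112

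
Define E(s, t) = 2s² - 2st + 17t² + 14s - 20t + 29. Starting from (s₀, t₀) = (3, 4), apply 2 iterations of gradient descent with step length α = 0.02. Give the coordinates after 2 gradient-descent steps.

(2.2208, 1.0816)

∇E = (4s - 2t + 14, -2s + 34t - 20)
Step 1: at (3, 4), ∇E = (18, 110) → (3, 4) − 0.02·(18, 110) = (2.64, 1.8)
Step 2: at (2.64, 1.8), ∇E = (20.96, 35.92) → (2.64, 1.8) − 0.02·(20.96, 35.92) = (2.2208, 1.0816)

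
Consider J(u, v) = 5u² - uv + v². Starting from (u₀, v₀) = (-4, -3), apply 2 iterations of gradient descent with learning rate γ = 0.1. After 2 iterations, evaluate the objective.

4.9093

∇J = (10u - v, -u + 2v)
Step 1: at (-4, -3), ∇J = (-37, -2) → (-4, -3) − 0.1·(-37, -2) = (-0.3, -2.8)
Step 2: at (-0.3, -2.8), ∇J = (-0.2, -5.3) → (-0.3, -2.8) − 0.1·(-0.2, -5.3) = (-0.28, -2.27)
J(-0.28, -2.27) = 4.9093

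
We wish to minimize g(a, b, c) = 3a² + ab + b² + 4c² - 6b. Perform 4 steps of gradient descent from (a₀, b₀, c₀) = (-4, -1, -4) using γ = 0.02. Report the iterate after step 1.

(-3.5, -0.76, -3.36)

∇g = (6a + b, a + 2b - 6, 8c)
(a₁, b₁, c₁) = (-4, -1, -4) − 0.02·(-25, -12, -32) = (-3.5, -0.76, -3.36)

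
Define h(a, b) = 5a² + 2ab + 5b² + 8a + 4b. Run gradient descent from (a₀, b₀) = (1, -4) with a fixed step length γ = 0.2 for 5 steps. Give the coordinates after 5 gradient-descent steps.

(4.4144, 5.34208)

∇h = (10a + 2b + 8, 2a + 10b + 4)
(a₁, b₁) = (1, -4) − 0.2·(10, -34) = (-1, 2.8)
(a₂, b₂) = (-1, 2.8) − 0.2·(3.6, 30) = (-1.72, -3.2)
(a₃, b₃) = (-1.72, -3.2) − 0.2·(-15.6, -31.44) = (1.4, 3.088)
(a₄, b₄) = (1.4, 3.088) − 0.2·(28.176, 37.68) = (-4.2352, -4.448)
(a₅, b₅) = (-4.2352, -4.448) − 0.2·(-43.248, -48.9504) = (4.4144, 5.34208)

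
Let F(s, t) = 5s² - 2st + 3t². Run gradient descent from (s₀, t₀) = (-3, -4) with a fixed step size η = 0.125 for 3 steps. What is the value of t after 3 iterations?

∇F = (10s - 2t, -2s + 6t)
Step 1: at (-3, -4), ∇F = (-22, -18) → (-3, -4) − 0.125·(-22, -18) = (-0.25, -1.75)
Step 2: at (-0.25, -1.75), ∇F = (1, -10) → (-0.25, -1.75) − 0.125·(1, -10) = (-0.375, -0.5)
Step 3: at (-0.375, -0.5), ∇F = (-2.75, -2.25) → (-0.375, -0.5) − 0.125·(-2.75, -2.25) = (-0.03125, -0.21875)
t = -0.21875

-0.21875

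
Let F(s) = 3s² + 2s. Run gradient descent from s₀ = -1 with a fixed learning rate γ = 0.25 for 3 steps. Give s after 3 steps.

-0.25

F′(s) = 6s + 2
Step 1: F′(-1) = -4; s₁ = -1 − 0.25·(-4) = 0
Step 2: F′(0) = 2; s₂ = 0 − 0.25·2 = -0.5
Step 3: F′(-0.5) = -1; s₃ = -0.5 − 0.25·(-1) = -0.25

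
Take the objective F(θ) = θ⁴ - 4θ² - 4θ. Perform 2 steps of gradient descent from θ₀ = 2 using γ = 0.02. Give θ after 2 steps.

1.68545792

F′(θ) = 4θ³ - 8θ - 4
Step 1: F′(2) = 12; θ₁ = 2 − 0.02·12 = 1.76
Step 2: F′(1.76) = 3.727104; θ₂ = 1.76 − 0.02·3.727104 = 1.68545792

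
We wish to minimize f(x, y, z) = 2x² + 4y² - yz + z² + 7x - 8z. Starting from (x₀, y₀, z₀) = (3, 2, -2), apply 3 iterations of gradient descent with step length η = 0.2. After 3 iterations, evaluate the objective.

-19.536512

∇f = (4x + 7, 8y - z, -y + 2z - 8)
Step 1: at (3, 2, -2), ∇f = (19, 18, -14) → (3, 2, -2) − 0.2·(19, 18, -14) = (-0.8, -1.6, 0.8)
Step 2: at (-0.8, -1.6, 0.8), ∇f = (3.8, -13.6, -4.8) → (-0.8, -1.6, 0.8) − 0.2·(3.8, -13.6, -4.8) = (-1.56, 1.12, 1.76)
Step 3: at (-1.56, 1.12, 1.76), ∇f = (0.76, 7.2, -5.6) → (-1.56, 1.12, 1.76) − 0.2·(0.76, 7.2, -5.6) = (-1.712, -0.32, 2.88)
f(-1.712, -0.32, 2.88) = -19.536512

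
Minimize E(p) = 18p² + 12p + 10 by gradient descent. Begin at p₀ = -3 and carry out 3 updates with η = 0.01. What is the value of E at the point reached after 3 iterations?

E′(p) = 36p + 12
p₁ = -3 − 0.01·(-96) = -2.04
p₂ = -2.04 − 0.01·(-61.44) = -1.4256
p₃ = -1.4256 − 0.01·(-39.3216) = -1.032384
E(-1.032384) = 16.796093022208

16.796093022208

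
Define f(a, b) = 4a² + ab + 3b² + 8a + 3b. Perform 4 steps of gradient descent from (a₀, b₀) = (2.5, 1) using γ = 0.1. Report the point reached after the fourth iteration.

∇f = (8a + b + 8, a + 6b + 3)
(a₁, b₁) = (2.5, 1) − 0.1·(29, 11.5) = (-0.4, -0.15)
(a₂, b₂) = (-0.4, -0.15) − 0.1·(4.65, 1.7) = (-0.865, -0.32)
(a₃, b₃) = (-0.865, -0.32) − 0.1·(0.76, 0.215) = (-0.941, -0.3415)
(a₄, b₄) = (-0.941, -0.3415) − 0.1·(0.1305, 0.01) = (-0.95405, -0.3425)

(-0.95405, -0.3425)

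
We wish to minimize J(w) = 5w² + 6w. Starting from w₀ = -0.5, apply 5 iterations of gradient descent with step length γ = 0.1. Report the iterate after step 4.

-0.6

J′(w) = 10w + 6
Step 1: J′(-0.5) = 1; w₁ = -0.5 − 0.1·1 = -0.6
Step 2: J′(-0.6) = 0; w₂ = -0.6 − 0.1·0 = -0.6
Step 3: J′(-0.6) = 0; w₃ = -0.6 − 0.1·0 = -0.6
Step 4: J′(-0.6) = 0; w₄ = -0.6 − 0.1·0 = -0.6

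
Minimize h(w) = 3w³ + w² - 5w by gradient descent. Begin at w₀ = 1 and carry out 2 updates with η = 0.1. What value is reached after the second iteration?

0.676

h′(w) = 9w² + 2w - 5
Step 1: h′(1) = 6; w₁ = 1 − 0.1·6 = 0.4
Step 2: h′(0.4) = -2.76; w₂ = 0.4 − 0.1·(-2.76) = 0.676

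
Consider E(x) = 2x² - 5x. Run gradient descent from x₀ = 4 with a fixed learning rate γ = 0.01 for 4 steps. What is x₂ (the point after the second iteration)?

E′(x) = 4x - 5
x₁ = 4 − 0.01·11 = 3.89
x₂ = 3.89 − 0.01·10.56 = 3.7844

3.7844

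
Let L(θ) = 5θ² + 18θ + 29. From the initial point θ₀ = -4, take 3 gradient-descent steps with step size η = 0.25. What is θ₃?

5.625

L′(θ) = 10θ + 18
Step 1: L′(-4) = -22; θ₁ = -4 − 0.25·(-22) = 1.5
Step 2: L′(1.5) = 33; θ₂ = 1.5 − 0.25·33 = -6.75
Step 3: L′(-6.75) = -49.5; θ₃ = -6.75 − 0.25·(-49.5) = 5.625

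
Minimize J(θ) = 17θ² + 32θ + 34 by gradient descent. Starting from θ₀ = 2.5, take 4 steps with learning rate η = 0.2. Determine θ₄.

J′(θ) = 34θ + 32
θ₁ = 2.5 − 0.2·117 = -20.9
θ₂ = -20.9 − 0.2·(-678.6) = 114.82
θ₃ = 114.82 − 0.2·3935.88 = -672.356
θ₄ = -672.356 − 0.2·(-22828.104) = 3893.2648

3893.2648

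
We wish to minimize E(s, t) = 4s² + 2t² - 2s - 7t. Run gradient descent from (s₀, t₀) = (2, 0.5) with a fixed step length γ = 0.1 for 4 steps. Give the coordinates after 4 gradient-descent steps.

∇E = (8s - 2, 4t - 7)
Step 1: at (2, 0.5), ∇E = (14, -5) → (2, 0.5) − 0.1·(14, -5) = (0.6, 1)
Step 2: at (0.6, 1), ∇E = (2.8, -3) → (0.6, 1) − 0.1·(2.8, -3) = (0.32, 1.3)
Step 3: at (0.32, 1.3), ∇E = (0.56, -1.8) → (0.32, 1.3) − 0.1·(0.56, -1.8) = (0.264, 1.48)
Step 4: at (0.264, 1.48), ∇E = (0.112, -1.08) → (0.264, 1.48) − 0.1·(0.112, -1.08) = (0.2528, 1.588)

(0.2528, 1.588)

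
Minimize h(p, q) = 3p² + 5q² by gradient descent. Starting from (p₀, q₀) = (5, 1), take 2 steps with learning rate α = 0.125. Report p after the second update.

0.3125

∇h = (6p, 10q)
(p₁, q₁) = (5, 1) − 0.125·(30, 10) = (1.25, -0.25)
(p₂, q₂) = (1.25, -0.25) − 0.125·(7.5, -2.5) = (0.3125, 0.0625)
p = 0.3125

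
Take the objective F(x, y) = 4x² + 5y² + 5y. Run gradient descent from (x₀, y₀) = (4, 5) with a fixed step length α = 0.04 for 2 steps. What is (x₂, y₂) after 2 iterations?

(1.8496, 1.48)

∇F = (8x, 10y + 5)
Step 1: at (4, 5), ∇F = (32, 55) → (4, 5) − 0.04·(32, 55) = (2.72, 2.8)
Step 2: at (2.72, 2.8), ∇F = (21.76, 33) → (2.72, 2.8) − 0.04·(21.76, 33) = (1.8496, 1.48)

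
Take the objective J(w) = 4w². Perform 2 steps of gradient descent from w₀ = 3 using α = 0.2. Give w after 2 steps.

J′(w) = 8w
Step 1: J′(3) = 24; w₁ = 3 − 0.2·24 = -1.8
Step 2: J′(-1.8) = -14.4; w₂ = -1.8 − 0.2·(-14.4) = 1.08

1.08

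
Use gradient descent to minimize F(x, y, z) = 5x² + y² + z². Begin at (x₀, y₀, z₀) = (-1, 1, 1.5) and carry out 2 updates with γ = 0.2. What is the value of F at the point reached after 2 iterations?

5.4212

∇F = (10x, 2y, 2z)
(x₁, y₁, z₁) = (-1, 1, 1.5) − 0.2·(-10, 2, 3) = (1, 0.6, 0.9)
(x₂, y₂, z₂) = (1, 0.6, 0.9) − 0.2·(10, 1.2, 1.8) = (-1, 0.36, 0.54)
F(-1, 0.36, 0.54) = 5.4212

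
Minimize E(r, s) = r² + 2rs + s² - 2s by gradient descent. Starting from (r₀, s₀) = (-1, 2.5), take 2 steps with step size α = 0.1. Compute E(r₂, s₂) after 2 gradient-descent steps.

∇E = (2r + 2s, 2r + 2s - 2)
Step 1: at (-1, 2.5), ∇E = (3, 1) → (-1, 2.5) − 0.1·(3, 1) = (-1.3, 2.4)
Step 2: at (-1.3, 2.4), ∇E = (2.2, 0.2) → (-1.3, 2.4) − 0.1·(2.2, 0.2) = (-1.52, 2.38)
E(-1.52, 2.38) = -4.0204

-4.0204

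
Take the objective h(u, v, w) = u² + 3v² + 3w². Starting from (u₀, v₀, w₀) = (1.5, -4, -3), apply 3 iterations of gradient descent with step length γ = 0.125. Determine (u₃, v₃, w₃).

∇h = (2u, 6v, 6w)
(u₁, v₁, w₁) = (1.5, -4, -3) − 0.125·(3, -24, -18) = (1.125, -1, -0.75)
(u₂, v₂, w₂) = (1.125, -1, -0.75) − 0.125·(2.25, -6, -4.5) = (0.84375, -0.25, -0.1875)
(u₃, v₃, w₃) = (0.84375, -0.25, -0.1875) − 0.125·(1.6875, -1.5, -1.125) = (0.6328125, -0.0625, -0.046875)

(0.6328125, -0.0625, -0.046875)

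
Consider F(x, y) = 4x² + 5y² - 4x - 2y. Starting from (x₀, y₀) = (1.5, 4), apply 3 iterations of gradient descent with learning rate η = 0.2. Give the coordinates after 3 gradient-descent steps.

(0.284, -3.6)

∇F = (8x - 4, 10y - 2)
Step 1: at (1.5, 4), ∇F = (8, 38) → (1.5, 4) − 0.2·(8, 38) = (-0.1, -3.6)
Step 2: at (-0.1, -3.6), ∇F = (-4.8, -38) → (-0.1, -3.6) − 0.2·(-4.8, -38) = (0.86, 4)
Step 3: at (0.86, 4), ∇F = (2.88, 38) → (0.86, 4) − 0.2·(2.88, 38) = (0.284, -3.6)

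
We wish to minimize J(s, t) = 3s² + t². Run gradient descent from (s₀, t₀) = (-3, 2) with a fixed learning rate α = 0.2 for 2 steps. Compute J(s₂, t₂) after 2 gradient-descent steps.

∇J = (6s, 2t)
(s₁, t₁) = (-3, 2) − 0.2·(-18, 4) = (0.6, 1.2)
(s₂, t₂) = (0.6, 1.2) − 0.2·(3.6, 2.4) = (-0.12, 0.72)
J(-0.12, 0.72) = 0.5616

0.5616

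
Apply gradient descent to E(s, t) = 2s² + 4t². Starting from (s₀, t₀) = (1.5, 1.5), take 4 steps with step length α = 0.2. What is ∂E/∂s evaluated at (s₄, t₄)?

0.0096

∇E = (4s, 8t)
(s₁, t₁) = (1.5, 1.5) − 0.2·(6, 12) = (0.3, -0.9)
(s₂, t₂) = (0.3, -0.9) − 0.2·(1.2, -7.2) = (0.06, 0.54)
(s₃, t₃) = (0.06, 0.54) − 0.2·(0.24, 4.32) = (0.012, -0.324)
(s₄, t₄) = (0.012, -0.324) − 0.2·(0.048, -2.592) = (0.0024, 0.1944)
∂E/∂s at (0.0024, 0.1944) = 0.0096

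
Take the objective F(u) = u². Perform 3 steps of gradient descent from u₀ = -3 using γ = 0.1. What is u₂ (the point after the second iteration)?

-1.92

F′(u) = 2u
u₁ = -3 − 0.1·(-6) = -2.4
u₂ = -2.4 − 0.1·(-4.8) = -1.92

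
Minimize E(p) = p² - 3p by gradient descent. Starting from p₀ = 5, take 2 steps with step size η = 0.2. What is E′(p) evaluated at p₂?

2.52

E′(p) = 2p - 3
Step 1: E′(5) = 7; p₁ = 5 − 0.2·7 = 3.6
Step 2: E′(3.6) = 4.2; p₂ = 3.6 − 0.2·4.2 = 2.76
E′(p) at (2.76) = 2.52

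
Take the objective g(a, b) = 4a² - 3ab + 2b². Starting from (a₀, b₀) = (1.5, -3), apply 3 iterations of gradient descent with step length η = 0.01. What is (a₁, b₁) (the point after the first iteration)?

∇g = (8a - 3b, -3a + 4b)
Step 1: at (1.5, -3), ∇g = (21, -16.5) → (1.5, -3) − 0.01·(21, -16.5) = (1.29, -2.835)

(1.29, -2.835)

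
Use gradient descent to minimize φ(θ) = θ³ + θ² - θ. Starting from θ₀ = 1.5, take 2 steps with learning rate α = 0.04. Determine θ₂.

φ′(θ) = 3θ² + 2θ - 1
θ₁ = 1.5 − 0.04·8.75 = 1.15
θ₂ = 1.15 − 0.04·5.2675 = 0.9393

0.9393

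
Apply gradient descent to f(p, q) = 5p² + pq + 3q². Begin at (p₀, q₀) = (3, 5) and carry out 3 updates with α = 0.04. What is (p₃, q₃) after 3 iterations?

∇f = (10p + q, p + 6q)
(p₁, q₁) = (3, 5) − 0.04·(35, 33) = (1.6, 3.68)
(p₂, q₂) = (1.6, 3.68) − 0.04·(19.68, 23.68) = (0.8128, 2.7328)
(p₃, q₃) = (0.8128, 2.7328) − 0.04·(10.8608, 17.2096) = (0.378368, 2.044416)

(0.378368, 2.044416)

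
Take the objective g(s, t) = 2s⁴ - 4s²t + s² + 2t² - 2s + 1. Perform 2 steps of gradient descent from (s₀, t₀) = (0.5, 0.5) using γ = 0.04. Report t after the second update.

∇g = (8s³ - 8st + 2s - 2, -4s² + 4t)
(s₁, t₁) = (0.5, 0.5) − 0.04·(-2, 1) = (0.58, 0.46)
(s₂, t₂) = (0.58, 0.46) − 0.04·(-1.413504, 0.4944) = (0.63654016, 0.440224)
t = 0.440224

0.440224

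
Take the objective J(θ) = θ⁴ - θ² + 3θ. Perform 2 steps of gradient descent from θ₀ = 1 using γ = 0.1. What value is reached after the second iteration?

0.25

J′(θ) = 4θ³ - 2θ + 3
θ₁ = 1 − 0.1·5 = 0.5
θ₂ = 0.5 − 0.1·2.5 = 0.25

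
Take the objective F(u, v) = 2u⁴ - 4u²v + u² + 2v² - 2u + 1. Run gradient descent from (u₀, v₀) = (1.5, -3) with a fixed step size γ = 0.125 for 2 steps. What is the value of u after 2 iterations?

272.4375

∇F = (8u³ - 8uv + 2u - 2, -4u² + 4v)
Step 1: at (1.5, -3), ∇F = (64, -21) → (1.5, -3) − 0.125·(64, -21) = (-6.5, -0.375)
Step 2: at (-6.5, -0.375), ∇F = (-2231.5, -170.5) → (-6.5, -0.375) − 0.125·(-2231.5, -170.5) = (272.4375, 20.9375)
u = 272.4375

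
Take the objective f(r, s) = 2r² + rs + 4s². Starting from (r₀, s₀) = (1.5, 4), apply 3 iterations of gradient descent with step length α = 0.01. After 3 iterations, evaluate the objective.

∇f = (4r + s, r + 8s)
Step 1: at (1.5, 4), ∇f = (10, 33.5) → (1.5, 4) − 0.01·(10, 33.5) = (1.4, 3.665)
Step 2: at (1.4, 3.665), ∇f = (9.265, 30.72) → (1.4, 3.665) − 0.01·(9.265, 30.72) = (1.30735, 3.3578)
Step 3: at (1.30735, 3.3578), ∇f = (8.5872, 28.16975) → (1.30735, 3.3578) − 0.01·(8.5872, 28.16975) = (1.221478, 3.0761025)
f(1.221478, 3.0761025) = 44.591034900488

44.591034900488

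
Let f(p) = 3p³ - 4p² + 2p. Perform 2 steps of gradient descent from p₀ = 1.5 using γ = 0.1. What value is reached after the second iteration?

f′(p) = 9p² - 8p + 2
Step 1: f′(1.5) = 10.25; p₁ = 1.5 − 0.1·10.25 = 0.475
Step 2: f′(0.475) = 0.230625; p₂ = 0.475 − 0.1·0.230625 = 0.4519375

0.4519375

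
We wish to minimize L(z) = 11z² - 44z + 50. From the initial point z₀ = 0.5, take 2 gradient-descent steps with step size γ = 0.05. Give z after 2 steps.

1.985

L′(z) = 22z - 44
Step 1: L′(0.5) = -33; z₁ = 0.5 − 0.05·(-33) = 2.15
Step 2: L′(2.15) = 3.3; z₂ = 2.15 − 0.05·3.3 = 1.985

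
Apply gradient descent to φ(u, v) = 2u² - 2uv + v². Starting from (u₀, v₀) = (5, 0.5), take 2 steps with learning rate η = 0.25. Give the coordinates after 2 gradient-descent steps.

(1.375, 1.5)

∇φ = (4u - 2v, -2u + 2v)
(u₁, v₁) = (5, 0.5) − 0.25·(19, -9) = (0.25, 2.75)
(u₂, v₂) = (0.25, 2.75) − 0.25·(-4.5, 5) = (1.375, 1.5)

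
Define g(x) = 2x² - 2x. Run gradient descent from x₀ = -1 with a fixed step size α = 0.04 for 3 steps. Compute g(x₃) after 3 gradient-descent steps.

g′(x) = 4x - 2
x₁ = -1 − 0.04·(-6) = -0.76
x₂ = -0.76 − 0.04·(-5.04) = -0.5584
x₃ = -0.5584 − 0.04·(-4.2336) = -0.389056
g(-0.389056) = 1.080841142272

1.080841142272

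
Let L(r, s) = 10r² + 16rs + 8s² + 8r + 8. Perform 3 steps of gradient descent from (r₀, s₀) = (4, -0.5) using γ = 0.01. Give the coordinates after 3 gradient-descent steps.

(2.264064, -1.601952)

∇L = (20r + 16s + 8, 16r + 16s)
Step 1: at (4, -0.5), ∇L = (80, 56) → (4, -0.5) − 0.01·(80, 56) = (3.2, -1.06)
Step 2: at (3.2, -1.06), ∇L = (55.04, 34.24) → (3.2, -1.06) − 0.01·(55.04, 34.24) = (2.6496, -1.4024)
Step 3: at (2.6496, -1.4024), ∇L = (38.5536, 19.9552) → (2.6496, -1.4024) − 0.01·(38.5536, 19.9552) = (2.264064, -1.601952)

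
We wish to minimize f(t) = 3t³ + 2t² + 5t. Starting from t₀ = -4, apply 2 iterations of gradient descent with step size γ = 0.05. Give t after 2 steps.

-59.810125

f′(t) = 9t² + 4t + 5
t₁ = -4 − 0.05·133 = -10.65
t₂ = -10.65 − 0.05·983.2025 = -59.810125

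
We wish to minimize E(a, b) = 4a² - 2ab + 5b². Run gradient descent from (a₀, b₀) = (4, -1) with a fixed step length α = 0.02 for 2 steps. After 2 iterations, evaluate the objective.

33.35567104

∇E = (8a - 2b, -2a + 10b)
Step 1: at (4, -1), ∇E = (34, -18) → (4, -1) − 0.02·(34, -18) = (3.32, -0.64)
Step 2: at (3.32, -0.64), ∇E = (27.84, -13.04) → (3.32, -0.64) − 0.02·(27.84, -13.04) = (2.7632, -0.3792)
E(2.7632, -0.3792) = 33.35567104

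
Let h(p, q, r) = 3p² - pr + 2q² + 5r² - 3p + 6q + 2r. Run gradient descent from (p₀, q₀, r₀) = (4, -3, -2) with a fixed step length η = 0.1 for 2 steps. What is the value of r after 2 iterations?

-0.03

∇h = (6p - r - 3, 4q + 6, -p + 10r + 2)
(p₁, q₁, r₁) = (4, -3, -2) − 0.1·(23, -6, -22) = (1.7, -2.4, 0.2)
(p₂, q₂, r₂) = (1.7, -2.4, 0.2) − 0.1·(7, -3.6, 2.3) = (1, -2.04, -0.03)
r = -0.03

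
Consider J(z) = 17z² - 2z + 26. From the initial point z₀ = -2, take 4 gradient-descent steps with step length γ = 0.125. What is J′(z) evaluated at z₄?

J′(z) = 34z - 2
z₁ = -2 − 0.125·(-70) = 6.75
z₂ = 6.75 − 0.125·227.5 = -21.6875
z₃ = -21.6875 − 0.125·(-739.375) = 70.734375
z₄ = 70.734375 − 0.125·2402.96875 = -229.63671875
J′(z) at (-229.63671875) = -7809.6484375

-7809.6484375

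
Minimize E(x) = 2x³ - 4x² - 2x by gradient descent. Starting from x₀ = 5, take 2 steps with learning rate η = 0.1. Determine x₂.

-30.424

E′(x) = 6x² - 8x - 2
x₁ = 5 − 0.1·108 = -5.8
x₂ = -5.8 − 0.1·246.24 = -30.424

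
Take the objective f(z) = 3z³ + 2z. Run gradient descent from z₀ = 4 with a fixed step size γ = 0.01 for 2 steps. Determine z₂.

f′(z) = 9z² + 2
z₁ = 4 − 0.01·146 = 2.54
z₂ = 2.54 − 0.01·60.0644 = 1.939356

1.939356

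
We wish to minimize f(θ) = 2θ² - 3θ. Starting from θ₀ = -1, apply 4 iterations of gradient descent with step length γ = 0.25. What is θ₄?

f′(θ) = 4θ - 3
θ₁ = -1 − 0.25·(-7) = 0.75
θ₂ = 0.75 − 0.25·0 = 0.75
θ₃ = 0.75 − 0.25·0 = 0.75
θ₄ = 0.75 − 0.25·0 = 0.75

0.75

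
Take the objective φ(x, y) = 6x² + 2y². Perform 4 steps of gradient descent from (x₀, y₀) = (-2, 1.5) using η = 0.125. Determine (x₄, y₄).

∇φ = (12x, 4y)
Step 1: at (-2, 1.5), ∇φ = (-24, 6) → (-2, 1.5) − 0.125·(-24, 6) = (1, 0.75)
Step 2: at (1, 0.75), ∇φ = (12, 3) → (1, 0.75) − 0.125·(12, 3) = (-0.5, 0.375)
Step 3: at (-0.5, 0.375), ∇φ = (-6, 1.5) → (-0.5, 0.375) − 0.125·(-6, 1.5) = (0.25, 0.1875)
Step 4: at (0.25, 0.1875), ∇φ = (3, 0.75) → (0.25, 0.1875) − 0.125·(3, 0.75) = (-0.125, 0.09375)

(-0.125, 0.09375)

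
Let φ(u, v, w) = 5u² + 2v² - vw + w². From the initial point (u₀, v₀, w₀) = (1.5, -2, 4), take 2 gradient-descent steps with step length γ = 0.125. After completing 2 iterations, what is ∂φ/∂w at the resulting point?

3.90625

∇φ = (10u, 4v - w, -v + 2w)
(u₁, v₁, w₁) = (1.5, -2, 4) − 0.125·(15, -12, 10) = (-0.375, -0.5, 2.75)
(u₂, v₂, w₂) = (-0.375, -0.5, 2.75) − 0.125·(-3.75, -4.75, 6) = (0.09375, 0.09375, 2)
∂φ/∂w at (0.09375, 0.09375, 2) = 3.90625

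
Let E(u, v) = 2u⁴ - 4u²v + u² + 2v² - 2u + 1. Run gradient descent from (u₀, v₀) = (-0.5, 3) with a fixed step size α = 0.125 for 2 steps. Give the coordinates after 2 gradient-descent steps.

∇E = (8u³ - 8uv + 2u - 2, -4u² + 4v)
Step 1: at (-0.5, 3), ∇E = (8, 11) → (-0.5, 3) − 0.125·(8, 11) = (-1.5, 1.625)
Step 2: at (-1.5, 1.625), ∇E = (-12.5, -2.5) → (-1.5, 1.625) − 0.125·(-12.5, -2.5) = (0.0625, 1.9375)

(0.0625, 1.9375)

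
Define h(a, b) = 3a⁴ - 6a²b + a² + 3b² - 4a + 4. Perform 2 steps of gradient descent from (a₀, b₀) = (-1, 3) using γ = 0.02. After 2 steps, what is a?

∇h = (12a³ - 12ab + 2a - 4, -6a² + 6b)
Step 1: at (-1, 3), ∇h = (18, 12) → (-1, 3) − 0.02·(18, 12) = (-1.36, 2.76)
Step 2: at (-1.36, 2.76), ∇h = (8.137728, 5.4624) → (-1.36, 2.76) − 0.02·(8.137728, 5.4624) = (-1.52275456, 2.650752)
a = -1.52275456

-1.52275456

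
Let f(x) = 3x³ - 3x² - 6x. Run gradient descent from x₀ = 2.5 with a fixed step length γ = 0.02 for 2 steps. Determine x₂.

f′(x) = 9x² - 6x - 6
x₁ = 2.5 − 0.02·35.25 = 1.795
x₂ = 1.795 − 0.02·12.228225 = 1.5504355

1.5504355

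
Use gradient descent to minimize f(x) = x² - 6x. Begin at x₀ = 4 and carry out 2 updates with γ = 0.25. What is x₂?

3.25

f′(x) = 2x - 6
x₁ = 4 − 0.25·2 = 3.5
x₂ = 3.5 − 0.25·1 = 3.25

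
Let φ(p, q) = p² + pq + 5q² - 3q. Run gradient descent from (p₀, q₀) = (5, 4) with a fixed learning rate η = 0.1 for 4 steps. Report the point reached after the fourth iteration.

(1.8598, 0.0674)

∇φ = (2p + q, p + 10q - 3)
(p₁, q₁) = (5, 4) − 0.1·(14, 42) = (3.6, -0.2)
(p₂, q₂) = (3.6, -0.2) − 0.1·(7, -1.4) = (2.9, -0.06)
(p₃, q₃) = (2.9, -0.06) − 0.1·(5.74, -0.7) = (2.326, 0.01)
(p₄, q₄) = (2.326, 0.01) − 0.1·(4.662, -0.574) = (1.8598, 0.0674)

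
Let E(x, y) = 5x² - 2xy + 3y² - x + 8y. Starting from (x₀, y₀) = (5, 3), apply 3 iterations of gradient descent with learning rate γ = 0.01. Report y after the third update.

2.523736

∇E = (10x - 2y - 1, -2x + 6y + 8)
Step 1: at (5, 3), ∇E = (43, 16) → (5, 3) − 0.01·(43, 16) = (4.57, 2.84)
Step 2: at (4.57, 2.84), ∇E = (39.02, 15.9) → (4.57, 2.84) − 0.01·(39.02, 15.9) = (4.1798, 2.681)
Step 3: at (4.1798, 2.681), ∇E = (35.436, 15.7264) → (4.1798, 2.681) − 0.01·(35.436, 15.7264) = (3.82544, 2.523736)
y = 2.523736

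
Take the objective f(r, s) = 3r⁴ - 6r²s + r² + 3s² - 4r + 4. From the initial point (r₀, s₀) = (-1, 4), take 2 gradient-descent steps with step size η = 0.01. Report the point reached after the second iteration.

∇f = (12r³ - 12rs + 2r - 4, -6r² + 6s)
(r₁, s₁) = (-1, 4) − 0.01·(30, 18) = (-1.3, 3.82)
(r₂, s₂) = (-1.3, 3.82) − 0.01·(26.628, 12.78) = (-1.56628, 3.6922)

(-1.56628, 3.6922)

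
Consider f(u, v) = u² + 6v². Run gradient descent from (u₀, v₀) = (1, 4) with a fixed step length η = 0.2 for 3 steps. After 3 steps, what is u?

∇f = (2u, 12v)
Step 1: at (1, 4), ∇f = (2, 48) → (1, 4) − 0.2·(2, 48) = (0.6, -5.6)
Step 2: at (0.6, -5.6), ∇f = (1.2, -67.2) → (0.6, -5.6) − 0.2·(1.2, -67.2) = (0.36, 7.84)
Step 3: at (0.36, 7.84), ∇f = (0.72, 94.08) → (0.36, 7.84) − 0.2·(0.72, 94.08) = (0.216, -10.976)
u = 0.216

0.216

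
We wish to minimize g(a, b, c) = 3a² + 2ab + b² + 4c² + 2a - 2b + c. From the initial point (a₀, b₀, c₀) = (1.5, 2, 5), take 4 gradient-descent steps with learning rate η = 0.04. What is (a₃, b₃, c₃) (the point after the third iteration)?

∇g = (6a + 2b + 2, 2a + 2b - 2, 8c + 1)
Step 1: at (1.5, 2, 5), ∇g = (15, 5, 41) → (1.5, 2, 5) − 0.04·(15, 5, 41) = (0.9, 1.8, 3.36)
Step 2: at (0.9, 1.8, 3.36), ∇g = (11, 3.4, 27.88) → (0.9, 1.8, 3.36) − 0.04·(11, 3.4, 27.88) = (0.46, 1.664, 2.2448)
Step 3: at (0.46, 1.664, 2.2448), ∇g = (8.088, 2.248, 18.9584) → (0.46, 1.664, 2.2448) − 0.04·(8.088, 2.248, 18.9584) = (0.13648, 1.57408, 1.486464)

(0.13648, 1.57408, 1.486464)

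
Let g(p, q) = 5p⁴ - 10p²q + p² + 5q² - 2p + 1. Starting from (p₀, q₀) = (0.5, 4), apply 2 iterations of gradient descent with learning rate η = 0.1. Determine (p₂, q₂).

∇g = (20p³ - 20pq + 2p - 2, -10p² + 10q)
Step 1: at (0.5, 4), ∇g = (-38.5, 37.5) → (0.5, 4) − 0.1·(-38.5, 37.5) = (4.35, 0.25)
Step 2: at (4.35, 0.25), ∇g = (1631.2075, -186.725) → (4.35, 0.25) − 0.1·(1631.2075, -186.725) = (-158.77075, 18.9225)

(-158.77075, 18.9225)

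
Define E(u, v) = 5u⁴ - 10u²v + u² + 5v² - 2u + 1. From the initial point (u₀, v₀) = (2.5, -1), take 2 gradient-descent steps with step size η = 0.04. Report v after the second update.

∇E = (20u³ - 20uv + 2u - 2, -10u² + 10v)
Step 1: at (2.5, -1), ∇E = (365.5, -72.5) → (2.5, -1) − 0.04·(365.5, -72.5) = (-12.12, 1.9)
Step 2: at (-12.12, 1.9), ∇E = (-35172.88256, -1449.944) → (-12.12, 1.9) − 0.04·(-35172.88256, -1449.944) = (1394.7953024, 59.89776)
v = 59.89776

59.89776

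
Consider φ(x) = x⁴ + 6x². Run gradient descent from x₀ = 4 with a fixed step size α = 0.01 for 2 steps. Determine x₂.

0.80941056

φ′(x) = 4x³ + 12x
x₁ = 4 − 0.01·304 = 0.96
x₂ = 0.96 − 0.01·15.058944 = 0.80941056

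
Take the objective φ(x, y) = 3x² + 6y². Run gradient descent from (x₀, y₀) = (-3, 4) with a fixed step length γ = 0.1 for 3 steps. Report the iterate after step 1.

∇φ = (6x, 12y)
Step 1: at (-3, 4), ∇φ = (-18, 48) → (-3, 4) − 0.1·(-18, 48) = (-1.2, -0.8)

(-1.2, -0.8)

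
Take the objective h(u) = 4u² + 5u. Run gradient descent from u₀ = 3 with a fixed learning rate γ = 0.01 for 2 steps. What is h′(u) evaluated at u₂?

24.5456

h′(u) = 8u + 5
Step 1: h′(3) = 29; u₁ = 3 − 0.01·29 = 2.71
Step 2: h′(2.71) = 26.68; u₂ = 2.71 − 0.01·26.68 = 2.4432
h′(u) at (2.4432) = 24.5456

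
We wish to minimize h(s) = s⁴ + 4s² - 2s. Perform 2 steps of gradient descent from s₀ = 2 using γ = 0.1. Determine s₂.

h′(s) = 4s³ + 8s - 2
Step 1: h′(2) = 46; s₁ = 2 − 0.1·46 = -2.6
Step 2: h′(-2.6) = -93.104; s₂ = -2.6 − 0.1·(-93.104) = 6.7104

6.7104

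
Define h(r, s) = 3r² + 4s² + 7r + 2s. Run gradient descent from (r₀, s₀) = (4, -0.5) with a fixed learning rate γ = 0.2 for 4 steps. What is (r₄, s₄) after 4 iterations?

(-1.1584, -0.2824)

∇h = (6r + 7, 8s + 2)
(r₁, s₁) = (4, -0.5) − 0.2·(31, -2) = (-2.2, -0.1)
(r₂, s₂) = (-2.2, -0.1) − 0.2·(-6.2, 1.2) = (-0.96, -0.34)
(r₃, s₃) = (-0.96, -0.34) − 0.2·(1.24, -0.72) = (-1.208, -0.196)
(r₄, s₄) = (-1.208, -0.196) − 0.2·(-0.248, 0.432) = (-1.1584, -0.2824)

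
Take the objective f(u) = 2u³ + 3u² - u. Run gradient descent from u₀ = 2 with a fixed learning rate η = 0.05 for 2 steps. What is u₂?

f′(u) = 6u² + 6u - 1
u₁ = 2 − 0.05·35 = 0.25
u₂ = 0.25 − 0.05·0.875 = 0.20625

0.20625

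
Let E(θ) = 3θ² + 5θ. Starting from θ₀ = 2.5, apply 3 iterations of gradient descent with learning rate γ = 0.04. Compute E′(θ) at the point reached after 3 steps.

8.77952

E′(θ) = 6θ + 5
θ₁ = 2.5 − 0.04·20 = 1.7
θ₂ = 1.7 − 0.04·15.2 = 1.092
θ₃ = 1.092 − 0.04·11.552 = 0.62992
E′(θ) at (0.62992) = 8.77952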